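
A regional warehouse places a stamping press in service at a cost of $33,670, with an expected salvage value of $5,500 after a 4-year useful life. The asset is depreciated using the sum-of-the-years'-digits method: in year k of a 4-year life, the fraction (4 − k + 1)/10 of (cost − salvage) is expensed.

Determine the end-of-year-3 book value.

$8,317

Depreciable base = $33,670 − $5,500 = $28,170.
Sum of the years' digits = 4+3+2+1 = 10.
Year 1: $28,170 × 4/10 = $11,268. Book value $22,402.
Year 2: $28,170 × 3/10 = $8,451. Book value $13,951.
Year 3: $28,170 × 2/10 = $5,634. Book value $8,317.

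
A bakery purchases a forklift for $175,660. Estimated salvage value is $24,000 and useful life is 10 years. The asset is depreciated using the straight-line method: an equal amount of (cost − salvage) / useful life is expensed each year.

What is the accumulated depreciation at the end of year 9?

$136,494

Depreciable base = $175,660 − $24,000 = $151,660.
Annual expense = $151,660 / 10 = $15,166.
End of year 1: book value $160,494.
End of year 2: book value $145,328.
End of year 3: book value $130,162.
End of year 4: book value $114,996.
End of year 5: book value $99,830.
End of year 6: book value $84,664.
End of year 7: book value $69,498.
End of year 8: book value $54,332.
End of year 9: book value $39,166.
Accumulated through year 9 = $175,660 − $39,166 = $136,494.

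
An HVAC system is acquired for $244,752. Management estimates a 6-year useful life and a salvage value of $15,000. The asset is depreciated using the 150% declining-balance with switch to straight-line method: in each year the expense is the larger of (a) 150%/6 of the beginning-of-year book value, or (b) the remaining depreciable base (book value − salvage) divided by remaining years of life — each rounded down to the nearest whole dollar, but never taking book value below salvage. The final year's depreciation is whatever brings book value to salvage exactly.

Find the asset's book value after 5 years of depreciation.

Depreciable base = $244,752 − $15,000 = $229,752.
Year 1: DB = ⌊$244,752 × 150%/6⌋ = $61,188; SL = ⌊$229,752/6⌋ = $38,292 → take DB $61,188. Book value $183,564.
Year 2: DB = ⌊$183,564 × 150%/6⌋ = $45,891; SL = ⌊$168,564/5⌋ = $33,712 → take DB $45,891. Book value $137,673.
Year 3: DB = ⌊$137,673 × 150%/6⌋ = $34,418; SL = ⌊$122,673/4⌋ = $30,668 → take DB $34,418. Book value $103,255.
Year 4: DB = ⌊$103,255 × 150%/6⌋ = $25,813; SL = ⌊$88,255/3⌋ = $29,418 → take SL $29,418. Book value $73,837.
Year 5: DB = ⌊$73,837 × 150%/6⌋ = $18,459; SL = ⌊$58,837/2⌋ = $29,418 → take SL $29,418. Book value $44,419.

$44,419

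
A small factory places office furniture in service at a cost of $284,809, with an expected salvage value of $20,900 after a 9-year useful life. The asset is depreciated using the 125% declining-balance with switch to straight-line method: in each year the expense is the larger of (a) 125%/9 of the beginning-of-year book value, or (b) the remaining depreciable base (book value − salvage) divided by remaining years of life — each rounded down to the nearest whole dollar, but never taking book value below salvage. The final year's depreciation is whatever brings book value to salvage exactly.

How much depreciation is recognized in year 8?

Depreciable base = $284,809 − $20,900 = $263,909.
Year 1: DB = ⌊$284,809 × 125%/9⌋ = $39,556; SL = ⌊$263,909/9⌋ = $29,323 → take DB $39,556. Book value $245,253.
Year 2: DB = ⌊$245,253 × 125%/9⌋ = $34,062; SL = ⌊$224,353/8⌋ = $28,044 → take DB $34,062. Book value $211,191.
Year 3: DB = ⌊$211,191 × 125%/9⌋ = $29,332; SL = ⌊$190,291/7⌋ = $27,184 → take DB $29,332. Book value $181,859.
Year 4: DB = ⌊$181,859 × 125%/9⌋ = $25,258; SL = ⌊$160,959/6⌋ = $26,826 → take SL $26,826. Book value $155,033.
Year 5: DB = ⌊$155,033 × 125%/9⌋ = $21,532; SL = ⌊$134,133/5⌋ = $26,826 → take SL $26,826. Book value $128,207.
Year 6: DB = ⌊$128,207 × 125%/9⌋ = $17,806; SL = ⌊$107,307/4⌋ = $26,826 → take SL $26,826. Book value $101,381.
Year 7: DB = ⌊$101,381 × 125%/9⌋ = $14,080; SL = ⌊$80,481/3⌋ = $26,827 → take SL $26,827. Book value $74,554.
Year 8: DB = ⌊$74,554 × 125%/9⌋ = $10,354; SL = ⌊$53,654/2⌋ = $26,827 → take SL $26,827. Book value $47,727.

$26,827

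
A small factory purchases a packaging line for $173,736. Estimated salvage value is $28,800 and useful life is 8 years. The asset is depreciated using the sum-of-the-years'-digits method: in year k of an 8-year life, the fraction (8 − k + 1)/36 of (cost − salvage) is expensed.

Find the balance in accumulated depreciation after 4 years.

$104,676

Depreciable base = $173,736 − $28,800 = $144,936.
Sum of the years' digits = 8+7+6+5+4+3+2+1 = 36.
Year 1: $144,936 × 8/36 = $32,208. Book value $141,528.
Year 2: $144,936 × 7/36 = $28,182. Book value $113,346.
Year 3: $144,936 × 6/36 = $24,156. Book value $89,190.
Year 4: $144,936 × 5/36 = $20,130. Book value $69,060.
Accumulated through year 4 = $173,736 − $69,060 = $104,676.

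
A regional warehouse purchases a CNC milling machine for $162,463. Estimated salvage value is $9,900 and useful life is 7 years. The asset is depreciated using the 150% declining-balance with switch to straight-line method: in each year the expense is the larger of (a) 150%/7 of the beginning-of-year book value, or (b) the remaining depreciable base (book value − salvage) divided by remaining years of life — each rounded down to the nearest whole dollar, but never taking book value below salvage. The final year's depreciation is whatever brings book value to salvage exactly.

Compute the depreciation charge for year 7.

$17,227

Depreciable base = $162,463 − $9,900 = $152,563.
Year 1: DB = ⌊$162,463 × 150%/7⌋ = $34,813; SL = ⌊$152,563/7⌋ = $21,794 → take DB $34,813. Book value $127,650.
Year 2: DB = ⌊$127,650 × 150%/7⌋ = $27,353; SL = ⌊$117,750/6⌋ = $19,625 → take DB $27,353. Book value $100,297.
Year 3: DB = ⌊$100,297 × 150%/7⌋ = $21,492; SL = ⌊$90,397/5⌋ = $18,079 → take DB $21,492. Book value $78,805.
Year 4: DB = ⌊$78,805 × 150%/7⌋ = $16,886; SL = ⌊$68,905/4⌋ = $17,226 → take SL $17,226. Book value $61,579.
Year 5: DB = ⌊$61,579 × 150%/7⌋ = $13,195; SL = ⌊$51,679/3⌋ = $17,226 → take SL $17,226. Book value $44,353.
Year 6: DB = ⌊$44,353 × 150%/7⌋ = $9,504; SL = ⌊$34,453/2⌋ = $17,226 → take SL $17,226. Book value $27,127.
Year 7 (final): $27,127 − $9,900 = $17,227. Book value $9,900.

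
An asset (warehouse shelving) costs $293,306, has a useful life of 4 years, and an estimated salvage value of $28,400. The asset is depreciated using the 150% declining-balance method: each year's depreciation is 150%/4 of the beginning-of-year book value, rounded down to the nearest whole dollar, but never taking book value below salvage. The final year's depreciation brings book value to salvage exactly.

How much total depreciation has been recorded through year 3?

$221,697

Depreciable base = $293,306 − $28,400 = $264,906.
Year 1: ⌊$293,306 × 150%/4⌋ = $109,989. Book value $183,317.
Year 2: ⌊$183,317 × 150%/4⌋ = $68,743. Book value $114,574.
Year 3: ⌊$114,574 × 150%/4⌋ = $42,965. Book value $71,609.
Accumulated through year 3 = $293,306 − $71,609 = $221,697.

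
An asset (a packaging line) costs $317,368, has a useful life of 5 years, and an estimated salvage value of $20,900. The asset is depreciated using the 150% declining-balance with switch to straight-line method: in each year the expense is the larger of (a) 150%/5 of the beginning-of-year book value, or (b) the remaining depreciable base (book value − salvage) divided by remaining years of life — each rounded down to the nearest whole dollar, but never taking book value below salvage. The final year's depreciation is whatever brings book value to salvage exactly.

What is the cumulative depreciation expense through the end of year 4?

Depreciable base = $317,368 − $20,900 = $296,468.
Year 1: DB = ⌊$317,368 × 150%/5⌋ = $95,210; SL = ⌊$296,468/5⌋ = $59,293 → take DB $95,210. Book value $222,158.
Year 2: DB = ⌊$222,158 × 150%/5⌋ = $66,647; SL = ⌊$201,258/4⌋ = $50,314 → take DB $66,647. Book value $155,511.
Year 3: DB = ⌊$155,511 × 150%/5⌋ = $46,653; SL = ⌊$134,611/3⌋ = $44,870 → take DB $46,653. Book value $108,858.
Year 4: DB = ⌊$108,858 × 150%/5⌋ = $32,657; SL = ⌊$87,958/2⌋ = $43,979 → take SL $43,979. Book value $64,879.
Accumulated through year 4 = $317,368 − $64,879 = $252,489.

$252,489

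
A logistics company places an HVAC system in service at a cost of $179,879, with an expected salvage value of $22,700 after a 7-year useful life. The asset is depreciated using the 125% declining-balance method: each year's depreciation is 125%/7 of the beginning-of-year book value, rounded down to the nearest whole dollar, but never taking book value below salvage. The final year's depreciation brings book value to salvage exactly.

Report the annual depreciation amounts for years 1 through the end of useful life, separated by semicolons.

Depreciable base = $179,879 − $22,700 = $157,179.
Year 1: ⌊$179,879 × 125%/7⌋ = $32,121. Book value $147,758.
Year 2: ⌊$147,758 × 125%/7⌋ = $26,385. Book value $121,373.
Year 3: ⌊$121,373 × 125%/7⌋ = $21,673. Book value $99,700.
Year 4: ⌊$99,700 × 125%/7⌋ = $17,803. Book value $81,897.
Year 5: ⌊$81,897 × 125%/7⌋ = $14,624. Book value $67,273.
Year 6: ⌊$67,273 × 125%/7⌋ = $12,013. Book value $55,260.
Year 7 (final): $55,260 − $22,700 = $32,560. Book value $22,700.

$32,121; $26,385; $21,673; $17,803; $14,624; $12,013; $32,560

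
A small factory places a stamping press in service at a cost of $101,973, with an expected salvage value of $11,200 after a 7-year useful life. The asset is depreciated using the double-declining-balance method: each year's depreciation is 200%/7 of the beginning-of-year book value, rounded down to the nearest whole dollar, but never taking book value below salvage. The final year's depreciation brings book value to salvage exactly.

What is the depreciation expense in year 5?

Depreciable base = $101,973 − $11,200 = $90,773.
Year 1: ⌊$101,973 × 200%/7⌋ = $29,135. Book value $72,838.
Year 2: ⌊$72,838 × 200%/7⌋ = $20,810. Book value $52,028.
Year 3: ⌊$52,028 × 200%/7⌋ = $14,865. Book value $37,163.
Year 4: ⌊$37,163 × 200%/7⌋ = $10,618. Book value $26,545.
Year 5: ⌊$26,545 × 200%/7⌋ = $7,584. Book value $18,961.

$7,584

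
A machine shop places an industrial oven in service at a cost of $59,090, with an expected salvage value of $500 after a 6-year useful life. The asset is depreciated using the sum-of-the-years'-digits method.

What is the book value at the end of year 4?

$8,870

Depreciable base = $59,090 − $500 = $58,590.
Sum of the years' digits = 6+5+4+3+2+1 = 21.
Year 1: $58,590 × 6/21 = $16,740. Book value $42,350.
Year 2: $58,590 × 5/21 = $13,950. Book value $28,400.
Year 3: $58,590 × 4/21 = $11,160. Book value $17,240.
Year 4: $58,590 × 3/21 = $8,370. Book value $8,870.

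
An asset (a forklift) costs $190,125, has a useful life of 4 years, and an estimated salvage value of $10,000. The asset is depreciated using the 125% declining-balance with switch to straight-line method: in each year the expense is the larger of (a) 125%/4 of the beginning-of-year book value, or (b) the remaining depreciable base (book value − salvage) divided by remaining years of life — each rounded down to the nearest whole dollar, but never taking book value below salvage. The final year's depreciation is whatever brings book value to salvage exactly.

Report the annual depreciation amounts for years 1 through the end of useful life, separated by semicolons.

$59,414; $40,847; $39,932; $39,932

Depreciable base = $190,125 − $10,000 = $180,125.
Year 1: DB = ⌊$190,125 × 125%/4⌋ = $59,414; SL = ⌊$180,125/4⌋ = $45,031 → take DB $59,414. Book value $130,711.
Year 2: DB = ⌊$130,711 × 125%/4⌋ = $40,847; SL = ⌊$120,711/3⌋ = $40,237 → take DB $40,847. Book value $89,864.
Year 3: DB = ⌊$89,864 × 125%/4⌋ = $28,082; SL = ⌊$79,864/2⌋ = $39,932 → take SL $39,932. Book value $49,932.
Year 4 (final): $49,932 − $10,000 = $39,932. Book value $10,000.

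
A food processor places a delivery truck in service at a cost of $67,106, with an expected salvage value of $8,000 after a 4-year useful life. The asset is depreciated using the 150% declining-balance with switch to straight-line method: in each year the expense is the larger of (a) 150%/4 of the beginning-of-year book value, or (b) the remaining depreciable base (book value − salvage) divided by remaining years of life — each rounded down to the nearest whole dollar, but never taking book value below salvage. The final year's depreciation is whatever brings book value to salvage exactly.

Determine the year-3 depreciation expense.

$9,830

Depreciable base = $67,106 − $8,000 = $59,106.
Year 1: DB = ⌊$67,106 × 150%/4⌋ = $25,164; SL = ⌊$59,106/4⌋ = $14,776 → take DB $25,164. Book value $41,942.
Year 2: DB = ⌊$41,942 × 150%/4⌋ = $15,728; SL = ⌊$33,942/3⌋ = $11,314 → take DB $15,728. Book value $26,214.
Year 3: DB = ⌊$26,214 × 150%/4⌋ = $9,830; SL = ⌊$18,214/2⌋ = $9,107 → take DB $9,830. Book value $16,384.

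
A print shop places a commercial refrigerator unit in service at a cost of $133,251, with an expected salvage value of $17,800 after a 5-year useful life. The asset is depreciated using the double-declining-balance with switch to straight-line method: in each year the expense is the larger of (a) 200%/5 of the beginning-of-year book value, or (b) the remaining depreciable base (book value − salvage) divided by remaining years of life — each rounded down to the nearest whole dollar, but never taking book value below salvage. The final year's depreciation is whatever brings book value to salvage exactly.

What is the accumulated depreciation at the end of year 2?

$85,280

Depreciable base = $133,251 − $17,800 = $115,451.
Year 1: DB = ⌊$133,251 × 200%/5⌋ = $53,300; SL = ⌊$115,451/5⌋ = $23,090 → take DB $53,300. Book value $79,951.
Year 2: DB = ⌊$79,951 × 200%/5⌋ = $31,980; SL = ⌊$62,151/4⌋ = $15,537 → take DB $31,980. Book value $47,971.
Accumulated through year 2 = $133,251 − $47,971 = $85,280.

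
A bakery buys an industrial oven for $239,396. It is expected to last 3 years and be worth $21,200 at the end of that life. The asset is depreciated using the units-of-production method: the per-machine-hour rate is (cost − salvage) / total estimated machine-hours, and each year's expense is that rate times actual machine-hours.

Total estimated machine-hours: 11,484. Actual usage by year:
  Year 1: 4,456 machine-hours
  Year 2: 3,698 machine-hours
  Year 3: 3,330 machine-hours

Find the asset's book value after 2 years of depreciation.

$84,470

Depreciable base = $239,396 − $21,200 = $218,196.
Rate = $218,196 / 11,484 machine-hours = $19 per machine-hour.
Year 1: 4,456 × $19 = $84,664. Book value $154,732.
Year 2: 3,698 × $19 = $70,262. Book value $84,470.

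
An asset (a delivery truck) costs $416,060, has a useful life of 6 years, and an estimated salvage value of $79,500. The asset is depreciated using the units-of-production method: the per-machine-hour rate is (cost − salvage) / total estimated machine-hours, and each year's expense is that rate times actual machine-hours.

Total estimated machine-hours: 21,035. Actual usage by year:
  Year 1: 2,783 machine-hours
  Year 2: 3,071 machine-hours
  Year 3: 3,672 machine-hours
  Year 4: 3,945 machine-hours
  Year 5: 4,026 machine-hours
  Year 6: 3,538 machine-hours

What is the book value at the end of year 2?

Depreciable base = $416,060 − $79,500 = $336,560.
Rate = $336,560 / 21,035 machine-hours = $16 per machine-hour.
Year 1: 2,783 × $16 = $44,528. Book value $371,532.
Year 2: 3,071 × $16 = $49,136. Book value $322,396.

$322,396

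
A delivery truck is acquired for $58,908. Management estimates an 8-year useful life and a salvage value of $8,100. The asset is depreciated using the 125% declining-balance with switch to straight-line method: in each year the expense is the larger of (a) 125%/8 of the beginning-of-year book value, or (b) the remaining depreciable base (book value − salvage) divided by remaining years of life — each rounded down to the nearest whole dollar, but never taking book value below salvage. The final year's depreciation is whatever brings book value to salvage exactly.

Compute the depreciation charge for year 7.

Depreciable base = $58,908 − $8,100 = $50,808.
Year 1: DB = ⌊$58,908 × 125%/8⌋ = $9,204; SL = ⌊$50,808/8⌋ = $6,351 → take DB $9,204. Book value $49,704.
Year 2: DB = ⌊$49,704 × 125%/8⌋ = $7,766; SL = ⌊$41,604/7⌋ = $5,943 → take DB $7,766. Book value $41,938.
Year 3: DB = ⌊$41,938 × 125%/8⌋ = $6,552; SL = ⌊$33,838/6⌋ = $5,639 → take DB $6,552. Book value $35,386.
Year 4: DB = ⌊$35,386 × 125%/8⌋ = $5,529; SL = ⌊$27,286/5⌋ = $5,457 → take DB $5,529. Book value $29,857.
Year 5: DB = ⌊$29,857 × 125%/8⌋ = $4,665; SL = ⌊$21,757/4⌋ = $5,439 → take SL $5,439. Book value $24,418.
Year 6: DB = ⌊$24,418 × 125%/8⌋ = $3,815; SL = ⌊$16,318/3⌋ = $5,439 → take SL $5,439. Book value $18,979.
Year 7: DB = ⌊$18,979 × 125%/8⌋ = $2,965; SL = ⌊$10,879/2⌋ = $5,439 → take SL $5,439. Book value $13,540.

$5,439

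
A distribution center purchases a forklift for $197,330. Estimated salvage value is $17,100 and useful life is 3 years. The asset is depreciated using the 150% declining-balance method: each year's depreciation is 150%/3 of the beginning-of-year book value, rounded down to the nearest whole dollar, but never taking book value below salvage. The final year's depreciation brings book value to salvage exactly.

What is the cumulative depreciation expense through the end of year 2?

Depreciable base = $197,330 − $17,100 = $180,230.
Year 1: ⌊$197,330 × 150%/3⌋ = $98,665. Book value $98,665.
Year 2: ⌊$98,665 × 150%/3⌋ = $49,332. Book value $49,333.
Accumulated through year 2 = $197,330 − $49,333 = $147,997.

$147,997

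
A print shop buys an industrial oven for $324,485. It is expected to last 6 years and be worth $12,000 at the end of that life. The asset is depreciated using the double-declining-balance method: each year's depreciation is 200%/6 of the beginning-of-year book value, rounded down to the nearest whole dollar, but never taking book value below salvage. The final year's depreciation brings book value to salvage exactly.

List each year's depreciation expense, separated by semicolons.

Depreciable base = $324,485 − $12,000 = $312,485.
Year 1: ⌊$324,485 × 200%/6⌋ = $108,161. Book value $216,324.
Year 2: ⌊$216,324 × 200%/6⌋ = $72,108. Book value $144,216.
Year 3: ⌊$144,216 × 200%/6⌋ = $48,072. Book value $96,144.
Year 4: ⌊$96,144 × 200%/6⌋ = $32,048. Book value $64,096.
Year 5: ⌊$64,096 × 200%/6⌋ = $21,365. Book value $42,731.
Year 6 (final): $42,731 − $12,000 = $30,731. Book value $12,000.

$108,161; $72,108; $48,072; $32,048; $21,365; $30,731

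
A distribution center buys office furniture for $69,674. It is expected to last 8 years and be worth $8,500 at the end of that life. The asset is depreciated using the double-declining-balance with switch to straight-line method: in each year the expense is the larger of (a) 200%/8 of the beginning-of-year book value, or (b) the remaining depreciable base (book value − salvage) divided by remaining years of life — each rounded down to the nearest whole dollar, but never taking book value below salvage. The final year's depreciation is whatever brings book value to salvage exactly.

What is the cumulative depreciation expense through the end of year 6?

Depreciable base = $69,674 − $8,500 = $61,174.
Year 1: DB = ⌊$69,674 × 200%/8⌋ = $17,418; SL = ⌊$61,174/8⌋ = $7,646 → take DB $17,418. Book value $52,256.
Year 2: DB = ⌊$52,256 × 200%/8⌋ = $13,064; SL = ⌊$43,756/7⌋ = $6,250 → take DB $13,064. Book value $39,192.
Year 3: DB = ⌊$39,192 × 200%/8⌋ = $9,798; SL = ⌊$30,692/6⌋ = $5,115 → take DB $9,798. Book value $29,394.
Year 4: DB = ⌊$29,394 × 200%/8⌋ = $7,348; SL = ⌊$20,894/5⌋ = $4,178 → take DB $7,348. Book value $22,046.
Year 5: DB = ⌊$22,046 × 200%/8⌋ = $5,511; SL = ⌊$13,546/4⌋ = $3,386 → take DB $5,511. Book value $16,535.
Year 6: DB = ⌊$16,535 × 200%/8⌋ = $4,133; SL = ⌊$8,035/3⌋ = $2,678 → take DB $4,133. Book value $12,402.
Accumulated through year 6 = $69,674 − $12,402 = $57,272.

$57,272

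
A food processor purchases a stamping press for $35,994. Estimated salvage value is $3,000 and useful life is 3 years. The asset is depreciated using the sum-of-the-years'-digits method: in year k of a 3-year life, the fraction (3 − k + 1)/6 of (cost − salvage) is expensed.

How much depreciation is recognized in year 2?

Depreciable base = $35,994 − $3,000 = $32,994.
Sum of the years' digits = 3+2+1 = 6.
Year 1: $32,994 × 3/6 = $16,497. Book value $19,497.
Year 2: $32,994 × 2/6 = $10,998. Book value $8,499.

$10,998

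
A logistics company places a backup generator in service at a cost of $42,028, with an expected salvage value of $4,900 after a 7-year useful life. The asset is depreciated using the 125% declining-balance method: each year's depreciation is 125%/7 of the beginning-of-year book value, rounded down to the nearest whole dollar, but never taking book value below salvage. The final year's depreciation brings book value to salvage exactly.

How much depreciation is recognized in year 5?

Depreciable base = $42,028 − $4,900 = $37,128.
Year 1: ⌊$42,028 × 125%/7⌋ = $7,505. Book value $34,523.
Year 2: ⌊$34,523 × 125%/7⌋ = $6,164. Book value $28,359.
Year 3: ⌊$28,359 × 125%/7⌋ = $5,064. Book value $23,295.
Year 4: ⌊$23,295 × 125%/7⌋ = $4,159. Book value $19,136.
Year 5: ⌊$19,136 × 125%/7⌋ = $3,417. Book value $15,719.

$3,417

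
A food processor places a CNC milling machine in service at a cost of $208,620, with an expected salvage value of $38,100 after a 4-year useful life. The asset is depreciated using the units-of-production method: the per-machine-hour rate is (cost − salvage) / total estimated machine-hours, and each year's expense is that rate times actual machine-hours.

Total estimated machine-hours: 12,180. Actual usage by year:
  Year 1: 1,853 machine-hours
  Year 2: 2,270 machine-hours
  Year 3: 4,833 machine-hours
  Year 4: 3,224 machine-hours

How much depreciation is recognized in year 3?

Depreciable base = $208,620 − $38,100 = $170,520.
Rate = $170,520 / 12,180 machine-hours = $14 per machine-hour.
Year 1: 1,853 × $14 = $25,942. Book value $182,678.
Year 2: 2,270 × $14 = $31,780. Book value $150,898.
Year 3: 4,833 × $14 = $67,662. Book value $83,236.

$67,662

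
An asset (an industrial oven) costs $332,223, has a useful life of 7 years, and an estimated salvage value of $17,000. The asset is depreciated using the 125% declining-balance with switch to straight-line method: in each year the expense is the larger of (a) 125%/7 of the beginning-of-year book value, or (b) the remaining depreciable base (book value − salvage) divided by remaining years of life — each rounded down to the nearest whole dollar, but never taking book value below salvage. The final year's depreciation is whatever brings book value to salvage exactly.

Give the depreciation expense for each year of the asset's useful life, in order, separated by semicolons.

Depreciable base = $332,223 − $17,000 = $315,223.
Year 1: DB = ⌊$332,223 × 125%/7⌋ = $59,325; SL = ⌊$315,223/7⌋ = $45,031 → take DB $59,325. Book value $272,898.
Year 2: DB = ⌊$272,898 × 125%/7⌋ = $48,731; SL = ⌊$255,898/6⌋ = $42,649 → take DB $48,731. Book value $224,167.
Year 3: DB = ⌊$224,167 × 125%/7⌋ = $40,029; SL = ⌊$207,167/5⌋ = $41,433 → take SL $41,433. Book value $182,734.
Year 4: DB = ⌊$182,734 × 125%/7⌋ = $32,631; SL = ⌊$165,734/4⌋ = $41,433 → take SL $41,433. Book value $141,301.
Year 5: DB = ⌊$141,301 × 125%/7⌋ = $25,232; SL = ⌊$124,301/3⌋ = $41,433 → take SL $41,433. Book value $99,868.
Year 6: DB = ⌊$99,868 × 125%/7⌋ = $17,833; SL = ⌊$82,868/2⌋ = $41,434 → take SL $41,434. Book value $58,434.
Year 7 (final): $58,434 − $17,000 = $41,434. Book value $17,000.

$59,325; $48,731; $41,433; $41,433; $41,433; $41,434; $41,434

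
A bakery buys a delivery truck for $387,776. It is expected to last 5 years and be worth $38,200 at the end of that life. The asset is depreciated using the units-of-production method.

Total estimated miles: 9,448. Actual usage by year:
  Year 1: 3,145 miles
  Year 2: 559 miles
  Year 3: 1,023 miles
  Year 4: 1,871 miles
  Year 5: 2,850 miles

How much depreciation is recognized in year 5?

Depreciable base = $387,776 − $38,200 = $349,576.
Rate = $349,576 / 9,448 miles = $37 per mile.
Year 1: 3,145 × $37 = $116,365. Book value $271,411.
Year 2: 559 × $37 = $20,683. Book value $250,728.
Year 3: 1,023 × $37 = $37,851. Book value $212,877.
Year 4: 1,871 × $37 = $69,227. Book value $143,650.
Year 5: 2,850 × $37 = $105,450. Book value $38,200.

$105,450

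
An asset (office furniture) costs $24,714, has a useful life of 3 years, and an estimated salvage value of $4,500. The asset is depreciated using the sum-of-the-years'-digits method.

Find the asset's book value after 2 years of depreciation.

Depreciable base = $24,714 − $4,500 = $20,214.
Sum of the years' digits = 3+2+1 = 6.
Year 1: $20,214 × 3/6 = $10,107. Book value $14,607.
Year 2: $20,214 × 2/6 = $6,738. Book value $7,869.

$7,869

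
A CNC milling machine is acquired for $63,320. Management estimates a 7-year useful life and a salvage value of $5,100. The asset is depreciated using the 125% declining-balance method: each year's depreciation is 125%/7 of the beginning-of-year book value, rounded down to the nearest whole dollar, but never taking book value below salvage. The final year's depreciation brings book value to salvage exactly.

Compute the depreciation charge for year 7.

Depreciable base = $63,320 − $5,100 = $58,220.
Year 1: ⌊$63,320 × 125%/7⌋ = $11,307. Book value $52,013.
Year 2: ⌊$52,013 × 125%/7⌋ = $9,288. Book value $42,725.
Year 3: ⌊$42,725 × 125%/7⌋ = $7,629. Book value $35,096.
Year 4: ⌊$35,096 × 125%/7⌋ = $6,267. Book value $28,829.
Year 5: ⌊$28,829 × 125%/7⌋ = $5,148. Book value $23,681.
Year 6: ⌊$23,681 × 125%/7⌋ = $4,228. Book value $19,453.
Year 7 (final): $19,453 − $5,100 = $14,353. Book value $5,100.

$14,353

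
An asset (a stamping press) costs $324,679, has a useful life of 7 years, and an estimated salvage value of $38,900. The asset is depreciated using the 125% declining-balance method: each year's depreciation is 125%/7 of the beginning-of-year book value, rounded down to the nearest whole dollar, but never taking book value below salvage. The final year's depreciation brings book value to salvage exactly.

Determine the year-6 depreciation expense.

Depreciable base = $324,679 − $38,900 = $285,779.
Year 1: ⌊$324,679 × 125%/7⌋ = $57,978. Book value $266,701.
Year 2: ⌊$266,701 × 125%/7⌋ = $47,625. Book value $219,076.
Year 3: ⌊$219,076 × 125%/7⌋ = $39,120. Book value $179,956.
Year 4: ⌊$179,956 × 125%/7⌋ = $32,135. Book value $147,821.
Year 5: ⌊$147,821 × 125%/7⌋ = $26,396. Book value $121,425.
Year 6: ⌊$121,425 × 125%/7⌋ = $21,683. Book value $99,742.

$21,683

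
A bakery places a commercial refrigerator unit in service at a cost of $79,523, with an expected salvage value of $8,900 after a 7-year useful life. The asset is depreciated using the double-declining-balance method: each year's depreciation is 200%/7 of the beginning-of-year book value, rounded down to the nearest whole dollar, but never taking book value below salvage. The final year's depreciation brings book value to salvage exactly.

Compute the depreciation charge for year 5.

Depreciable base = $79,523 − $8,900 = $70,623.
Year 1: ⌊$79,523 × 200%/7⌋ = $22,720. Book value $56,803.
Year 2: ⌊$56,803 × 200%/7⌋ = $16,229. Book value $40,574.
Year 3: ⌊$40,574 × 200%/7⌋ = $11,592. Book value $28,982.
Year 4: ⌊$28,982 × 200%/7⌋ = $8,280. Book value $20,702.
Year 5: ⌊$20,702 × 200%/7⌋ = $5,914. Book value $14,788.

$5,914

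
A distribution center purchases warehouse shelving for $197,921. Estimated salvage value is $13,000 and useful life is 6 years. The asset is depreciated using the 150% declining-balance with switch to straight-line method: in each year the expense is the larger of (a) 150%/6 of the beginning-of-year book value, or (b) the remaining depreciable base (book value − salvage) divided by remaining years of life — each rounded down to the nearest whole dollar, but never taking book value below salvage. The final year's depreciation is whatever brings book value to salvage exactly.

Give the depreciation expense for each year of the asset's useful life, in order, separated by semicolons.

$49,480; $37,110; $27,832; $23,499; $23,500; $23,500

Depreciable base = $197,921 − $13,000 = $184,921.
Year 1: DB = ⌊$197,921 × 150%/6⌋ = $49,480; SL = ⌊$184,921/6⌋ = $30,820 → take DB $49,480. Book value $148,441.
Year 2: DB = ⌊$148,441 × 150%/6⌋ = $37,110; SL = ⌊$135,441/5⌋ = $27,088 → take DB $37,110. Book value $111,331.
Year 3: DB = ⌊$111,331 × 150%/6⌋ = $27,832; SL = ⌊$98,331/4⌋ = $24,582 → take DB $27,832. Book value $83,499.
Year 4: DB = ⌊$83,499 × 150%/6⌋ = $20,874; SL = ⌊$70,499/3⌋ = $23,499 → take SL $23,499. Book value $60,000.
Year 5: DB = ⌊$60,000 × 150%/6⌋ = $15,000; SL = ⌊$47,000/2⌋ = $23,500 → take SL $23,500. Book value $36,500.
Year 6 (final): $36,500 − $13,000 = $23,500. Book value $13,000.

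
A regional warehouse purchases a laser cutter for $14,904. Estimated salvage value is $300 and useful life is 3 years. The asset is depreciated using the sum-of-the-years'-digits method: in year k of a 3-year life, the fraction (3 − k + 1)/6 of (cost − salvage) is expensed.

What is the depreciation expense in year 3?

Depreciable base = $14,904 − $300 = $14,604.
Sum of the years' digits = 3+2+1 = 6.
Year 1: $14,604 × 3/6 = $7,302. Book value $7,602.
Year 2: $14,604 × 2/6 = $4,868. Book value $2,734.
Year 3: $14,604 × 1/6 = $2,434. Book value $300.

$2,434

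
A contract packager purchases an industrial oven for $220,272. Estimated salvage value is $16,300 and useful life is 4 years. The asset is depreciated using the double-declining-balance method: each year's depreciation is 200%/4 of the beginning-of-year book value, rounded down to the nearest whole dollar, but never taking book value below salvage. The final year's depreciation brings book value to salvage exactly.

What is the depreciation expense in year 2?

Depreciable base = $220,272 − $16,300 = $203,972.
Year 1: ⌊$220,272 × 200%/4⌋ = $110,136. Book value $110,136.
Year 2: ⌊$110,136 × 200%/4⌋ = $55,068. Book value $55,068.

$55,068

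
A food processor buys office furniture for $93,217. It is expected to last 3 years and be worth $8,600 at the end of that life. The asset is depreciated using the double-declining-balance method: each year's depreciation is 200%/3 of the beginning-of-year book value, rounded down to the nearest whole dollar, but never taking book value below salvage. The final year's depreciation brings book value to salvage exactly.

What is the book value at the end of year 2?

Depreciable base = $93,217 − $8,600 = $84,617.
Year 1: ⌊$93,217 × 200%/3⌋ = $62,144. Book value $31,073.
Year 2: ⌊$31,073 × 200%/3⌋ = $20,715. Book value $10,358.

$10,358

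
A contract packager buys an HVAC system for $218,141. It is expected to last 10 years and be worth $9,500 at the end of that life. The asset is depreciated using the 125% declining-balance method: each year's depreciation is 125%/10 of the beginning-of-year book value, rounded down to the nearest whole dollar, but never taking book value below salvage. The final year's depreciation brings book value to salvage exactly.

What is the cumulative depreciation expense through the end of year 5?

$106,253

Depreciable base = $218,141 − $9,500 = $208,641.
Year 1: ⌊$218,141 × 125%/10⌋ = $27,267. Book value $190,874.
Year 2: ⌊$190,874 × 125%/10⌋ = $23,859. Book value $167,015.
Year 3: ⌊$167,015 × 125%/10⌋ = $20,876. Book value $146,139.
Year 4: ⌊$146,139 × 125%/10⌋ = $18,267. Book value $127,872.
Year 5: ⌊$127,872 × 125%/10⌋ = $15,984. Book value $111,888.
Accumulated through year 5 = $218,141 − $111,888 = $106,253.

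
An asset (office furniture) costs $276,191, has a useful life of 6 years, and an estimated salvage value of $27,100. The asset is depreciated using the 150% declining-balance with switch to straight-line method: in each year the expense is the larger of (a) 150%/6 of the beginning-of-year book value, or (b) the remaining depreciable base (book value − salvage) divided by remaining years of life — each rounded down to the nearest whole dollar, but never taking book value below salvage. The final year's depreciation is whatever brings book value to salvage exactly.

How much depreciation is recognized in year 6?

Depreciable base = $276,191 − $27,100 = $249,091.
Year 1: DB = ⌊$276,191 × 150%/6⌋ = $69,047; SL = ⌊$249,091/6⌋ = $41,515 → take DB $69,047. Book value $207,144.
Year 2: DB = ⌊$207,144 × 150%/6⌋ = $51,786; SL = ⌊$180,044/5⌋ = $36,008 → take DB $51,786. Book value $155,358.
Year 3: DB = ⌊$155,358 × 150%/6⌋ = $38,839; SL = ⌊$128,258/4⌋ = $32,064 → take DB $38,839. Book value $116,519.
Year 4: DB = ⌊$116,519 × 150%/6⌋ = $29,129; SL = ⌊$89,419/3⌋ = $29,806 → take SL $29,806. Book value $86,713.
Year 5: DB = ⌊$86,713 × 150%/6⌋ = $21,678; SL = ⌊$59,613/2⌋ = $29,806 → take SL $29,806. Book value $56,907.
Year 6 (final): $56,907 − $27,100 = $29,807. Book value $27,100.

$29,807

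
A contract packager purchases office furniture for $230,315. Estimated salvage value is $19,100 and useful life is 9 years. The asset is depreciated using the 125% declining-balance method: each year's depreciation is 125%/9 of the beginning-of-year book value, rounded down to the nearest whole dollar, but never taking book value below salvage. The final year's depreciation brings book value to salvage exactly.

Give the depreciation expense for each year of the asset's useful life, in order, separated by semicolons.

Depreciable base = $230,315 − $19,100 = $211,215.
Year 1: ⌊$230,315 × 125%/9⌋ = $31,988. Book value $198,327.
Year 2: ⌊$198,327 × 125%/9⌋ = $27,545. Book value $170,782.
Year 3: ⌊$170,782 × 125%/9⌋ = $23,719. Book value $147,063.
Year 4: ⌊$147,063 × 125%/9⌋ = $20,425. Book value $126,638.
Year 5: ⌊$126,638 × 125%/9⌋ = $17,588. Book value $109,050.
Year 6: ⌊$109,050 × 125%/9⌋ = $15,145. Book value $93,905.
Year 7: ⌊$93,905 × 125%/9⌋ = $13,042. Book value $80,863.
Year 8: ⌊$80,863 × 125%/9⌋ = $11,230. Book value $69,633.
Year 9 (final): $69,633 − $19,100 = $50,533. Book value $19,100.

$31,988; $27,545; $23,719; $20,425; $17,588; $15,145; $13,042; $11,230; $50,533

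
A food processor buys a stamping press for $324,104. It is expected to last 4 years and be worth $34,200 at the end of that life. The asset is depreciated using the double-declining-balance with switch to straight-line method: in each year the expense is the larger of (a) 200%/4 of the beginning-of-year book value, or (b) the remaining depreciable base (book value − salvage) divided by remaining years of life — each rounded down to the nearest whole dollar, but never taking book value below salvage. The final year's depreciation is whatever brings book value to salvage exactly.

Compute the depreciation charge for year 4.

Depreciable base = $324,104 − $34,200 = $289,904.
Year 1: DB = ⌊$324,104 × 200%/4⌋ = $162,052; SL = ⌊$289,904/4⌋ = $72,476 → take DB $162,052. Book value $162,052.
Year 2: DB = ⌊$162,052 × 200%/4⌋ = $81,026; SL = ⌊$127,852/3⌋ = $42,617 → take DB $81,026. Book value $81,026.
Year 3: DB = ⌊$81,026 × 200%/4⌋ = $40,513; SL = ⌊$46,826/2⌋ = $23,413 → take DB $40,513. Book value $40,513.
Year 4 (final): $40,513 − $34,200 = $6,313. Book value $34,200.

$6,313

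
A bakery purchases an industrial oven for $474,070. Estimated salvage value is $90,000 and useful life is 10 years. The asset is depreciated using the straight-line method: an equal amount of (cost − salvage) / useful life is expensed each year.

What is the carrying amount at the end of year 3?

Depreciable base = $474,070 − $90,000 = $384,070.
Annual expense = $384,070 / 10 = $38,407.
End of year 1: book value $435,663.
End of year 2: book value $397,256.
End of year 3: book value $358,849.

$358,849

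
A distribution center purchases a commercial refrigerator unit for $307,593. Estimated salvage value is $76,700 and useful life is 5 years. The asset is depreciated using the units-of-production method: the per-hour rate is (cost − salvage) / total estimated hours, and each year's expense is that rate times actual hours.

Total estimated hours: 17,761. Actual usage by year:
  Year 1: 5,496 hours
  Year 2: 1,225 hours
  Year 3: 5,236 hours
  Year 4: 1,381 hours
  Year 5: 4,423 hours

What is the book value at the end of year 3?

$152,152

Depreciable base = $307,593 − $76,700 = $230,893.
Rate = $230,893 / 17,761 hours = $13 per hour.
Year 1: 5,496 × $13 = $71,448. Book value $236,145.
Year 2: 1,225 × $13 = $15,925. Book value $220,220.
Year 3: 5,236 × $13 = $68,068. Book value $152,152.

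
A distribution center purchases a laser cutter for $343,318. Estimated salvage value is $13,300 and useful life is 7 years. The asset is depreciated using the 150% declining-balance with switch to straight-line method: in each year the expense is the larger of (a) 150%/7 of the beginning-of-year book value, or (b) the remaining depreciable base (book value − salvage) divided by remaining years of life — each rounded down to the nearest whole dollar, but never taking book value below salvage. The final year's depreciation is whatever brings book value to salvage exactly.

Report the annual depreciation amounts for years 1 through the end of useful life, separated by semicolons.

Depreciable base = $343,318 − $13,300 = $330,018.
Year 1: DB = ⌊$343,318 × 150%/7⌋ = $73,568; SL = ⌊$330,018/7⌋ = $47,145 → take DB $73,568. Book value $269,750.
Year 2: DB = ⌊$269,750 × 150%/7⌋ = $57,803; SL = ⌊$256,450/6⌋ = $42,741 → take DB $57,803. Book value $211,947.
Year 3: DB = ⌊$211,947 × 150%/7⌋ = $45,417; SL = ⌊$198,647/5⌋ = $39,729 → take DB $45,417. Book value $166,530.
Year 4: DB = ⌊$166,530 × 150%/7⌋ = $35,685; SL = ⌊$153,230/4⌋ = $38,307 → take SL $38,307. Book value $128,223.
Year 5: DB = ⌊$128,223 × 150%/7⌋ = $27,476; SL = ⌊$114,923/3⌋ = $38,307 → take SL $38,307. Book value $89,916.
Year 6: DB = ⌊$89,916 × 150%/7⌋ = $19,267; SL = ⌊$76,616/2⌋ = $38,308 → take SL $38,308. Book value $51,608.
Year 7 (final): $51,608 − $13,300 = $38,308. Book value $13,300.

$73,568; $57,803; $45,417; $38,307; $38,307; $38,308; $38,308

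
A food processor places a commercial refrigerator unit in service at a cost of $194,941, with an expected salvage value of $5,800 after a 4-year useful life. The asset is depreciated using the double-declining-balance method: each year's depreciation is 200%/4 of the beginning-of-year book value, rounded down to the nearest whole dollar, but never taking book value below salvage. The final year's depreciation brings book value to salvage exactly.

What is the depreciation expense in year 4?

$18,568

Depreciable base = $194,941 − $5,800 = $189,141.
Year 1: ⌊$194,941 × 200%/4⌋ = $97,470. Book value $97,471.
Year 2: ⌊$97,471 × 200%/4⌋ = $48,735. Book value $48,736.
Year 3: ⌊$48,736 × 200%/4⌋ = $24,368. Book value $24,368.
Year 4 (final): $24,368 − $5,800 = $18,568. Book value $5,800.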